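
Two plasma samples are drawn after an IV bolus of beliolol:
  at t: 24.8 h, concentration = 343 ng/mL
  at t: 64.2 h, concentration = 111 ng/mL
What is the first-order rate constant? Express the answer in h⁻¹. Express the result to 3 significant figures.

k = ln(C₁/C₂) / (t₂ − t₁) = ln(343/111) / (64.2 − 24.8)
  = 1.128 / 39.40 = 0.02863 h⁻¹

0.0286 h⁻¹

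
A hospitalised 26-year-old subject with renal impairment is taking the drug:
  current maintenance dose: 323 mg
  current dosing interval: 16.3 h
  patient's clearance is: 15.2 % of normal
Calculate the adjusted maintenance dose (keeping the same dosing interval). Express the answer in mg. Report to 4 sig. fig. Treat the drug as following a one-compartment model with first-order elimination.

49.10 mg

To keep the same average steady-state level, dosing rate must scale with clearance.
CL ratio = 15.2 / 100 = 0.1520
New dose (same interval) = 323 × 0.1520 = 49.10 mg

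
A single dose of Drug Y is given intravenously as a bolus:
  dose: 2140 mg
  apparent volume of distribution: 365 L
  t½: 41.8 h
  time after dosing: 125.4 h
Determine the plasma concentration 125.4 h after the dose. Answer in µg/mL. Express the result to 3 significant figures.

0.733 µg/mL

C₀ = Dose / Vd = 2140 / 365 = 5.863 mg/L
k = ln2 / t½ = 0.693147 / 41.8 = 0.01658 h⁻¹
t / t½ = 125.4 / 41.8 = 3 half-lives
C = C₀ × (1/2)^3 = 5.863 × 0.1250 = 0.7329 mg/L
(0.7329 mg/L = 0.7329 µg/mL)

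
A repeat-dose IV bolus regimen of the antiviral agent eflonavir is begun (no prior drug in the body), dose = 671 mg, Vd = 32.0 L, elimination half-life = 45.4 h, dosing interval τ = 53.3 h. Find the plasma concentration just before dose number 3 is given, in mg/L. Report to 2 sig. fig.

C₀ per dose = Dose / Vd = 671 / 32.0 = 20.97 mg/L
k = ln2 / t½ = 0.693147 / 45.4 = 0.01527 h⁻¹
Fraction remaining after one interval: r = e^(−kτ) = e^(−0.01527 × 53.3) = 0.4431
Before dose 3, 2 doses have been given (aged 1τ, 2τ).
C_trough = C₀ × (r + r²) = 20.97 × (0.4431 + 0.1963) = 13.41 mg/L

13 mg/L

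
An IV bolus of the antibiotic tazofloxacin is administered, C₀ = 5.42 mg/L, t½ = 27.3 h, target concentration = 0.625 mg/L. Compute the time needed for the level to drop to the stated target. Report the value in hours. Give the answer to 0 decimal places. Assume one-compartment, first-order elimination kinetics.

k = ln2 / t½ = 0.693147 / 27.3 = 0.02539 h⁻¹
t = ln(C₀ / C) / k = ln(5.420 / 0.625) / 0.02539
  = ln(8.672) / 0.02539 = 2.160 / 0.02539 = 85.07 h

85 h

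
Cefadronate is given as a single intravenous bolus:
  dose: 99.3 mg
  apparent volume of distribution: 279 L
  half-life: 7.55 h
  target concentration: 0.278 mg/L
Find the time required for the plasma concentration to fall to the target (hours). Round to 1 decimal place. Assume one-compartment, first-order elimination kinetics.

2.7 h

C₀ = Dose / Vd = 99.30 / 279 = 0.3559 mg/L
k = ln2 / t½ = 0.693147 / 7.55 = 0.09181 h⁻¹
t = ln(C₀ / C) / k = ln(0.3559 / 0.278) / 0.09181
  = ln(1.280) / 0.09181 = 0.2469 / 0.09181 = 2.689 h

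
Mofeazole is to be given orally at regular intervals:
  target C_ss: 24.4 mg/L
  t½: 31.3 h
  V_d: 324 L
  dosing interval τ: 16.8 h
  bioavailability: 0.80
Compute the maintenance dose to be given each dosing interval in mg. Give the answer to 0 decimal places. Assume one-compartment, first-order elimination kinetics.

k = ln2 / t½ = 0.693147 / 31.3 = 0.02215 h⁻¹
CL = k × Vd = 0.02215 × 324 = 7.177 L/h
At steady state, F × (Dose/τ) = Css × CL.
Dose = Css × CL × τ / F = 24.4 × 7.177 × 16.8 / 0.80 = 3677 mg

3677 mg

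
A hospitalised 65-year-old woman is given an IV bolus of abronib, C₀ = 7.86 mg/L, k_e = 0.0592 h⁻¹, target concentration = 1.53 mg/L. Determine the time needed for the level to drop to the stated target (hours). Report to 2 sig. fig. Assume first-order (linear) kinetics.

28 h

t = ln(C₀ / C) / k = ln(7.860 / 1.53) / 0.05920
  = ln(5.137) / 0.05920 = 1.636 / 0.05920 = 27.64 h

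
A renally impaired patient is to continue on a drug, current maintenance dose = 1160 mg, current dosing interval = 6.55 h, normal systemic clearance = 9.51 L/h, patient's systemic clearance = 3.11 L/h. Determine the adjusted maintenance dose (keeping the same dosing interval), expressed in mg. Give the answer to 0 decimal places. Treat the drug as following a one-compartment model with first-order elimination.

379 mg

To keep the same average steady-state level, dosing rate must scale with clearance.
CL ratio = 3.11 / 9.51 = 0.3270
New dose (same interval) = 1160 × 0.3270 = 379.3 mg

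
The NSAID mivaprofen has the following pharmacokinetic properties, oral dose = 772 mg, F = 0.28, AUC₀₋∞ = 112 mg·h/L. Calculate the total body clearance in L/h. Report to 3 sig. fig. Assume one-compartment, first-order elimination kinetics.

1.93 L/h

CL = F·Dose / AUC = 0.28 × 772 / 112 = 1.930 L/h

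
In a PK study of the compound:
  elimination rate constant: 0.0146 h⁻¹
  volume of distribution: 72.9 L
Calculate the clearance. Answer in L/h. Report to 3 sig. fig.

CL = k × Vd = 0.0146 × 72.9 = 1.064 L/h

1.06 L/h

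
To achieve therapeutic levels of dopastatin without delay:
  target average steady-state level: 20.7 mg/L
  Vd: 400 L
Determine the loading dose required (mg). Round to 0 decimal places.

8280 mg

LD = Css × Vd = 20.7 × 400 = 8280 mg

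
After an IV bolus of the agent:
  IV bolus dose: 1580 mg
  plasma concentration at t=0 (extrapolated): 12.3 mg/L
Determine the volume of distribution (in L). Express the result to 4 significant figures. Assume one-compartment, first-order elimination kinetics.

128.5 L

Vd = Dose / C₀ = 1580 / 12.3 = 128.5 L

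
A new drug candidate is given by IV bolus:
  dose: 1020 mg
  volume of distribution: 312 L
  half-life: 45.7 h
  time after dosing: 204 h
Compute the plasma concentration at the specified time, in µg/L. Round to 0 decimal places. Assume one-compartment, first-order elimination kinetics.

148 µg/L

C₀ = Dose / Vd = 1020 / 312 = 3.269 mg/L
k = ln2 / t½ = 0.693147 / 45.7 = 0.01517 h⁻¹
C = C₀ · e^(−k·t) = 3.269 × e^(−0.01517 × 204)
  = 3.269 × 0.04529 = 0.1481 mg/L
Convert: 0.1481 mg/L × 1000 = 148.1 µg/L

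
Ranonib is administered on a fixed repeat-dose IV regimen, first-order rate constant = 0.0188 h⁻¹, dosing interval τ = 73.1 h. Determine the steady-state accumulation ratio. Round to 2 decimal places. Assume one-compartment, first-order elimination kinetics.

1.34

e^(−kτ) = e^(−0.01880 × 73.1) = 0.2530
Accumulation ratio R = 1 / (1 − e^(−kτ)) = 1 / (1 − 0.2530) = 1.339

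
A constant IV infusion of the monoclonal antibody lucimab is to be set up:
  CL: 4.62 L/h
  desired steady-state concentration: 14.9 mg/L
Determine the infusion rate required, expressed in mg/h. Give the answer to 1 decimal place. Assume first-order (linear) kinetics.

At steady state, infusion rate R₀ = Css × CL = 14.9 × 4.620 = 68.84 mg/h

68.8 mg/h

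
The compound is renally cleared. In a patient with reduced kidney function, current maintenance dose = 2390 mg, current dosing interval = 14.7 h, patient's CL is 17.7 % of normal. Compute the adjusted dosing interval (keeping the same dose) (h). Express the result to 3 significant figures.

83.1 h

To keep the same average steady-state level, dosing rate must scale with clearance.
CL ratio = 17.7 / 100 = 0.1770
New interval (same dose) = 14.7 / 0.1770 = 83.05 h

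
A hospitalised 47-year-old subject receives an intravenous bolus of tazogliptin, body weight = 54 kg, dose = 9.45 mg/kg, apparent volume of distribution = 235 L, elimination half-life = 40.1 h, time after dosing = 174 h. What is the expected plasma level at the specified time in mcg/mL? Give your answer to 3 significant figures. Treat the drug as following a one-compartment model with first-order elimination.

0.107 mcg/mL

Total dose = 9.45 × 54 = 510.3 mg
C₀ = Dose / Vd = 510.3 / 235 = 2.171 mg/L
k = ln2 / t½ = 0.693147 / 40.1 = 0.01729 h⁻¹
C = C₀ · e^(−k·t) = 2.171 × e^(−0.01729 × 174)
  = 2.171 × 0.04937 = 0.1072 mg/L
(0.1072 mg/L = 0.1072 mcg/mL)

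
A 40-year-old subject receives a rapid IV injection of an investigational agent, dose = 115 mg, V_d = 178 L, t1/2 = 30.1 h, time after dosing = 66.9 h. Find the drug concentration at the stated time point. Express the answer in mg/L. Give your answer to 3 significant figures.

0.138 mg/L

C₀ = Dose / Vd = 115.0 / 178 = 0.6461 mg/L
k = ln2 / t½ = 0.693147 / 30.1 = 0.02303 h⁻¹
C = C₀ · e^(−k·t) = 0.6461 × e^(−0.02303 × 66.9)
  = 0.6461 × 0.2142 = 0.1384 mg/L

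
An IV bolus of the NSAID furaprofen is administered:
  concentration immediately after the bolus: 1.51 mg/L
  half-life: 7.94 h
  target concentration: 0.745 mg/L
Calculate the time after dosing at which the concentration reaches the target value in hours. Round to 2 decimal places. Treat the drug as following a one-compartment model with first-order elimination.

8.09 h

k = ln2 / t½ = 0.693147 / 7.94 = 0.08730 h⁻¹
t = ln(C₀ / C) / k = ln(1.510 / 0.745) / 0.08730
  = ln(2.027) / 0.08730 = 0.7066 / 0.08730 = 8.094 h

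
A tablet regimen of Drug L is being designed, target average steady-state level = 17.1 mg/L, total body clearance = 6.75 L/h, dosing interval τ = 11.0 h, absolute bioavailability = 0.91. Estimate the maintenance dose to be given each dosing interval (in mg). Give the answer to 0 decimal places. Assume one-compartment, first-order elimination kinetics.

1395 mg

At steady state, F × (Dose/τ) = Css × CL.
Dose = Css × CL × τ / F = 17.1 × 6.750 × 11.0 / 0.91 = 1395 mg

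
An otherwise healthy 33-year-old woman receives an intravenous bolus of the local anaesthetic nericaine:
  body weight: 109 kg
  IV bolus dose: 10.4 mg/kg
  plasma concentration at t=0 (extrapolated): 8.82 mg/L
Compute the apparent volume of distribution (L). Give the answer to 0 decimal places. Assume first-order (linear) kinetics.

Dose = 10.4 × 109 = 1134 mg
Vd = Dose / C₀ = 1134 / 8.82 = 128.6 L

129 L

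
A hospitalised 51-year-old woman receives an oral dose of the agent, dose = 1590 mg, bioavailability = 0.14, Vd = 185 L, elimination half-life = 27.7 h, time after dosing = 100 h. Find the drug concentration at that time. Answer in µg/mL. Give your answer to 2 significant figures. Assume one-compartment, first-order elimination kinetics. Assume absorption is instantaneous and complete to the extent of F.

0.099 µg/mL

Amount reaching circulation = F × Dose = 0.14 × 1590 = 222.6 mg
C₀ = F·Dose / Vd = 222.6 / 185 = 1.203 mg/L
k = ln2 / t½ = 0.693147 / 27.7 = 0.02502 h⁻¹
C = C₀ · e^(−k·t) = 1.203 × e^(−0.02502 × 100)
  = 1.203 × 0.08192 = 0.09855 mg/L
(0.09855 mg/L = 0.09855 µg/mL)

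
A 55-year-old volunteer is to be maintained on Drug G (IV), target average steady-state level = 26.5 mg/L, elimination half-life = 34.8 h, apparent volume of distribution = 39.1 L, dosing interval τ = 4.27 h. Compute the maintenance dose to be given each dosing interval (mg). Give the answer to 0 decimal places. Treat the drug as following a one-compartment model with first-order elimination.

88 mg

k = ln2 / t½ = 0.693147 / 34.8 = 0.01992 h⁻¹
CL = k × Vd = 0.01992 × 39.1 = 0.7789 L/h
At steady state, Dose/τ = Css × CL.
Dose = Css × CL × τ = 26.5 × 0.7789 × 4.27 = 88.14 mg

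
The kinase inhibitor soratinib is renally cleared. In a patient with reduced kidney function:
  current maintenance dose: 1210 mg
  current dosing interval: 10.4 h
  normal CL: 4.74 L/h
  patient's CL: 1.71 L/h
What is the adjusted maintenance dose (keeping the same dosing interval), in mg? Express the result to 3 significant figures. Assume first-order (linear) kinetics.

437 mg

To keep the same average steady-state level, dosing rate must scale with clearance.
CL ratio = 1.71 / 4.74 = 0.3608
New dose (same interval) = 1210 × 0.3608 = 436.6 mg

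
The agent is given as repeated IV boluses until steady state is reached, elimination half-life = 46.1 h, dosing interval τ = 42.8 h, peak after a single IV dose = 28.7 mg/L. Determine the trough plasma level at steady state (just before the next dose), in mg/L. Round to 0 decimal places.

k = ln2 / t½ = 0.693147 / 46.1 = 0.01504 h⁻¹
e^(−kτ) = e^(−0.01504 × 42.8) = 0.5253
Accumulation ratio R = 1 / (1 − e^(−kτ)) = 1 / (1 − 0.5253) = 2.107
Steady-state trough = C₀ × R × e^(−kτ) = 28.7 × 2.107 × 0.5253 = 31.77 mg/L

32 mg/L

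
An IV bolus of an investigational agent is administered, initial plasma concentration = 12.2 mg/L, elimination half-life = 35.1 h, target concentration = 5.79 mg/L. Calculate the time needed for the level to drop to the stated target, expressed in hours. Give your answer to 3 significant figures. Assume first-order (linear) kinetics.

k = ln2 / t½ = 0.693147 / 35.1 = 0.01975 h⁻¹
t = ln(C₀ / C) / k = ln(12.20 / 5.79) / 0.01975
  = ln(2.107) / 0.01975 = 0.7453 / 0.01975 = 37.74 h

37.7 h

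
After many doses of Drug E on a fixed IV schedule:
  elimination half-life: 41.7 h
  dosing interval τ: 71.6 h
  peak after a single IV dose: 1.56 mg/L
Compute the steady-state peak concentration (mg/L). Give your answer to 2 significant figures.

k = ln2 / t½ = 0.693147 / 41.7 = 0.01662 h⁻¹
e^(−kτ) = e^(−0.01662 × 71.6) = 0.3042
Accumulation ratio R = 1 / (1 − e^(−kτ)) = 1 / (1 − 0.3042) = 1.437
Steady-state peak = C₀ × R = 1.56 × 1.437 = 2.242 mg/L

2.2 mg/L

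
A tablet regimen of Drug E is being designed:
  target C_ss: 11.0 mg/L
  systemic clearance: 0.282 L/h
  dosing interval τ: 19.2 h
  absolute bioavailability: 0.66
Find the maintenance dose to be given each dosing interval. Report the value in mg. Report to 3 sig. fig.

90.2 mg

At steady state, F × (Dose/τ) = Css × CL.
Dose = Css × CL × τ / F = 11.0 × 0.2820 × 19.2 / 0.66 = 90.24 mg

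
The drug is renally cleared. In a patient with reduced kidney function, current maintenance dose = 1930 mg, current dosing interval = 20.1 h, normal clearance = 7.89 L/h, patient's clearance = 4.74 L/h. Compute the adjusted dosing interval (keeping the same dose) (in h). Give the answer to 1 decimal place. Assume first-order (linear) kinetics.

33.5 h

To keep the same average steady-state level, dosing rate must scale with clearance.
CL ratio = 4.74 / 7.89 = 0.6008
New interval (same dose) = 20.1 / 0.6008 = 33.46 h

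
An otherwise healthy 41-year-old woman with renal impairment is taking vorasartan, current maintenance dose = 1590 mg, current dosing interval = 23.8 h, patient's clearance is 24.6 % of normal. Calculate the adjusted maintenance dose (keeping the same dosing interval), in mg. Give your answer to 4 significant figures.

391.1 mg

To keep the same average steady-state level, dosing rate must scale with clearance.
CL ratio = 24.6 / 100 = 0.2460
New dose (same interval) = 1590 × 0.2460 = 391.1 mg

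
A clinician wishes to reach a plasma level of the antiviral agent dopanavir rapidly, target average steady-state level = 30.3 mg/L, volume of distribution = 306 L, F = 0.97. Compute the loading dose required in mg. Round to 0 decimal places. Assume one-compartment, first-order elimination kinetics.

9559 mg

LD = Css × Vd / F = 30.3 × 306 / 0.97 = 9559 mg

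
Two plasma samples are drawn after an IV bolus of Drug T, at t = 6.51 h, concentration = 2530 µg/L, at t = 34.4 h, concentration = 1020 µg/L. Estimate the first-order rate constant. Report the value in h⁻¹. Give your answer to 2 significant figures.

k = ln(C₁/C₂) / (t₂ − t₁) = ln(2530/1020) / (34.4 − 6.51)
  = 0.9084 / 27.89 = 0.03257 h⁻¹

0.033 h⁻¹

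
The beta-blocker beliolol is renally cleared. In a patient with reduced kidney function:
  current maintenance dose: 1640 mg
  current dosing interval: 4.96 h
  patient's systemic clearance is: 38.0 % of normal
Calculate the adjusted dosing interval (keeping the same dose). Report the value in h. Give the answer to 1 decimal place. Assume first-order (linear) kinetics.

To keep the same average steady-state level, dosing rate must scale with clearance.
CL ratio = 38.0 / 100 = 0.3800
New interval (same dose) = 4.96 / 0.3800 = 13.05 h

13.1 h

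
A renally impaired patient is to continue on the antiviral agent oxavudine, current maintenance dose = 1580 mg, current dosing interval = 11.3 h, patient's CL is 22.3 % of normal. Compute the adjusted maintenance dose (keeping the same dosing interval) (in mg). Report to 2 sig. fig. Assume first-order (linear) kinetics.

350 mg

To keep the same average steady-state level, dosing rate must scale with clearance.
CL ratio = 22.3 / 100 = 0.2230
New dose (same interval) = 1580 × 0.2230 = 352.3 mg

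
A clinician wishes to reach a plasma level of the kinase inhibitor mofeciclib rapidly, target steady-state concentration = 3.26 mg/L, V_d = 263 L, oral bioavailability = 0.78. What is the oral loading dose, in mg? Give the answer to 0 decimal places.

1099 mg

LD = Css × Vd / F = 3.26 × 263 / 0.78 = 1099 mg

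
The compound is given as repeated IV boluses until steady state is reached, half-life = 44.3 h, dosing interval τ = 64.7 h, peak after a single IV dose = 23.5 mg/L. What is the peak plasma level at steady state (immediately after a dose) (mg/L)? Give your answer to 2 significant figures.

37 mg/L

k = ln2 / t½ = 0.693147 / 44.3 = 0.01565 h⁻¹
e^(−kτ) = e^(−0.01565 × 64.7) = 0.3633
Accumulation ratio R = 1 / (1 − e^(−kτ)) = 1 / (1 − 0.3633) = 1.571
Steady-state peak = C₀ × R = 23.5 × 1.571 = 36.92 mg/L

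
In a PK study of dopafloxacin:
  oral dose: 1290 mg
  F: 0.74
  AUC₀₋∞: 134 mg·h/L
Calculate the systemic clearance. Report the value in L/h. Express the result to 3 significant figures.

7.12 L/h

CL = F·Dose / AUC = 0.74 × 1290 / 134 = 7.124 L/h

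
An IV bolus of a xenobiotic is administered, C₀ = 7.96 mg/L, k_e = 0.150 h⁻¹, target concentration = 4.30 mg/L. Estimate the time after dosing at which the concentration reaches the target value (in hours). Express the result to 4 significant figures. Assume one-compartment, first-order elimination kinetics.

t = ln(C₀ / C) / k = ln(7.960 / 4.30) / 0.1500
  = ln(1.851) / 0.1500 = 0.6157 / 0.1500 = 4.105 h

4.105 h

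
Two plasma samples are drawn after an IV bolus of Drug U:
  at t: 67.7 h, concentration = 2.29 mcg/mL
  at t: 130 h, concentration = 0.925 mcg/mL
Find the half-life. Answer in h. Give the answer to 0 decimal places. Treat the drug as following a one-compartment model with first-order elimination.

48 h

k = ln(C₁/C₂) / (t₂ − t₁) = ln(2.29/0.925) / (130 − 67.7)
  = 0.9065 / 62.30 = 0.01455 h⁻¹
t½ = ln2 / k = 0.693147 / 0.01455 = 47.64 h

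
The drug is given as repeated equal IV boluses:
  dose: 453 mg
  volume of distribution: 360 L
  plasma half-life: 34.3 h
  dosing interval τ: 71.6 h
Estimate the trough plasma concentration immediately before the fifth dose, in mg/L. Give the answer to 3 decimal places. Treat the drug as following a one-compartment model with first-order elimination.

0.386 mg/L

C₀ per dose = Dose / Vd = 453 / 360 = 1.258 mg/L
k = ln2 / t½ = 0.693147 / 34.3 = 0.02021 h⁻¹
Fraction remaining after one interval: r = e^(−kτ) = e^(−0.02021 × 71.6) = 0.2353
Before dose 5, 4 doses have been given (aged 1τ, 2τ, 3τ, 4τ).
C_trough = C₀ × (r + r² + … + r^4) = C₀ × r(1−r^4)/(1−r)
        = 1.258 × 0.2353 × (1 − 0.003065) / (1 − 0.2353) = 0.3859 mg/L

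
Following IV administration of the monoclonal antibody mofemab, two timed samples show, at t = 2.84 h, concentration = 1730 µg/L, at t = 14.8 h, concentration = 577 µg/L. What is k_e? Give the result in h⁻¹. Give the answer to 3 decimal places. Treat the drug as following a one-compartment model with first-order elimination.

k = ln(C₁/C₂) / (t₂ − t₁) = ln(1730/577) / (14.8 − 2.84)
  = 1.098 / 11.96 = 0.09181 h⁻¹

0.092 h⁻¹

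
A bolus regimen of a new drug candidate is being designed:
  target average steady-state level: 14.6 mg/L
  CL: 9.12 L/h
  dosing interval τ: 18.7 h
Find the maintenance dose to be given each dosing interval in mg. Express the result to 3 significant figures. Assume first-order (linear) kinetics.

At steady state, Dose/τ = Css × CL.
Dose = Css × CL × τ = 14.6 × 9.120 × 18.7 = 2490 mg

2490 mg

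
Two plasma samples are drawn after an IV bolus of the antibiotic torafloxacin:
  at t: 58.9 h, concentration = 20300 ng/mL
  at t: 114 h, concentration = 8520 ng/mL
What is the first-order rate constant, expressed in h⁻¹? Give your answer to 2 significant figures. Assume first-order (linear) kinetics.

0.016 h⁻¹

k = ln(C₁/C₂) / (t₂ − t₁) = ln(20300/8520) / (114 − 58.9)
  = 0.8682 / 55.10 = 0.01576 h⁻¹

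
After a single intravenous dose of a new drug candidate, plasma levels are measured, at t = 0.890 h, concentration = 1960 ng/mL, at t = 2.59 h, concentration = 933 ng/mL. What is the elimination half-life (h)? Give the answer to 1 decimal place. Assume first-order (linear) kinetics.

1.6 h

k = ln(C₁/C₂) / (t₂ − t₁) = ln(1960/933) / (2.59 − 0.890)
  = 0.7423 / 1.700 = 0.4366 h⁻¹
t½ = ln2 / k = 0.693147 / 0.4366 = 1.588 h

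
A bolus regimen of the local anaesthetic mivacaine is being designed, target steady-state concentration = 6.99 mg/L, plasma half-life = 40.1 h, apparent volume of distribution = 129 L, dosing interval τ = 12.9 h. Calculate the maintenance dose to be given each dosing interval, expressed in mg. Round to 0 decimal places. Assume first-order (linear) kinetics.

201 mg

k = ln2 / t½ = 0.693147 / 40.1 = 0.01729 h⁻¹
CL = k × Vd = 0.01729 × 129 = 2.230 L/h
At steady state, Dose/τ = Css × CL.
Dose = Css × CL × τ = 6.99 × 2.230 × 12.9 = 201.1 mg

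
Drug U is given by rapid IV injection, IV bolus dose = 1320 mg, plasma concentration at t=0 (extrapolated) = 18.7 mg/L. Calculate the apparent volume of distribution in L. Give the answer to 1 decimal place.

Vd = Dose / C₀ = 1320 / 18.7 = 70.59 L

70.6 L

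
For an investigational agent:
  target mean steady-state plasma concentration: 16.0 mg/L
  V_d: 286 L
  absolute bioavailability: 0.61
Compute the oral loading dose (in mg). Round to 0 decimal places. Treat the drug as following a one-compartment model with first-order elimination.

LD = Css × Vd / F = 16.0 × 286 / 0.61 = 7502 mg

7502 mg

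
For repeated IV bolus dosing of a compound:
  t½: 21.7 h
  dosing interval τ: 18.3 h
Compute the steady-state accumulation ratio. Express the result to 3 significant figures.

2.26

k = ln2 / t½ = 0.693147 / 21.7 = 0.03194 h⁻¹
e^(−kτ) = e^(−0.03194 × 18.3) = 0.5574
Accumulation ratio R = 1 / (1 − e^(−kτ)) = 1 / (1 − 0.5574) = 2.259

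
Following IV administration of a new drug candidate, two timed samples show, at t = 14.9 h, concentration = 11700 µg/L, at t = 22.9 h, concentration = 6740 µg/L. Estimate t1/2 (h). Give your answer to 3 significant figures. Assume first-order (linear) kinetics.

10.1 h

k = ln(C₁/C₂) / (t₂ − t₁) = ln(11700/6740) / (22.9 − 14.9)
  = 0.5515 / 8.000 = 0.06894 h⁻¹
t½ = ln2 / k = 0.693147 / 0.06894 = 10.05 h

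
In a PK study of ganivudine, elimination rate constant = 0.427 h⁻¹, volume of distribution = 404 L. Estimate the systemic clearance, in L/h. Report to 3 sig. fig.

173 L/h

CL = k × Vd = 0.427 × 404 = 172.5 L/h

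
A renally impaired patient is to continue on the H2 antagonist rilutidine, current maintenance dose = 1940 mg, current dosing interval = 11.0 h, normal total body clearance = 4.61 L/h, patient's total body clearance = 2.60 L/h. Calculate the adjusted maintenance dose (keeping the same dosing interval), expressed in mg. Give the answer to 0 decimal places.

1094 mg

To keep the same average steady-state level, dosing rate must scale with clearance.
CL ratio = 2.60 / 4.61 = 0.5640
New dose (same interval) = 1940 × 0.5640 = 1094 mg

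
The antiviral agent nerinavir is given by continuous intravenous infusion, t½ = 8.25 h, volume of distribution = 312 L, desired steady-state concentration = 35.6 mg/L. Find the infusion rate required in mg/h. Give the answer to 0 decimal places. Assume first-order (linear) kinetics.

k = ln2 / t½ = 0.693147 / 8.25 = 0.08402 h⁻¹
CL = k × Vd = 0.08402 × 312 = 26.21 L/h
At steady state, infusion rate R₀ = Css × CL = 35.6 × 26.21 = 933.1 mg/h

933 mg/h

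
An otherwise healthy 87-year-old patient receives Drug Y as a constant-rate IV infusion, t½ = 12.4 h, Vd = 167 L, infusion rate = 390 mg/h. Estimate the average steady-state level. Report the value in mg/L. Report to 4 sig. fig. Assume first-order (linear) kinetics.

41.78 mg/L

k = ln2 / t½ = 0.693147 / 12.4 = 0.05590 h⁻¹
CL = k × Vd = 0.05590 × 167 = 9.335 L/h
At steady state Css = R₀ / CL = 390 / 9.335 = 41.78 mg/L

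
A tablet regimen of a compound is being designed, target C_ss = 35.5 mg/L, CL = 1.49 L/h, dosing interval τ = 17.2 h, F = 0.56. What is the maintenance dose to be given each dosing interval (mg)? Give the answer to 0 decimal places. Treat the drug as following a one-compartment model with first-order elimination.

1625 mg

At steady state, F × (Dose/τ) = Css × CL.
Dose = Css × CL × τ / F = 35.5 × 1.490 × 17.2 / 0.56 = 1625 mg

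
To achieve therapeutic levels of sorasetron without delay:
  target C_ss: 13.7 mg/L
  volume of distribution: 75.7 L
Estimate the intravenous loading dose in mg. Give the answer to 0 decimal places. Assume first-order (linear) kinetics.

LD = Css × Vd = 13.7 × 75.7 = 1037 mg

1037 mg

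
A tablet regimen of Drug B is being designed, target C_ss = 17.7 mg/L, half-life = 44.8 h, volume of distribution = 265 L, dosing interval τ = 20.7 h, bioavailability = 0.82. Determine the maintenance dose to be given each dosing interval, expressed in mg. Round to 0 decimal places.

1832 mg

k = ln2 / t½ = 0.693147 / 44.8 = 0.01547 h⁻¹
CL = k × Vd = 0.01547 × 265 = 4.100 L/h
At steady state, F × (Dose/τ) = Css × CL.
Dose = Css × CL × τ / F = 17.7 × 4.100 × 20.7 / 0.82 = 1832 mg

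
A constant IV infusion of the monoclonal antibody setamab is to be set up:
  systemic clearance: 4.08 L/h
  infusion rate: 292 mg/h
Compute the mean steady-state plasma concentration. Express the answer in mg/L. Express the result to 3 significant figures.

71.6 mg/L

At steady state Css = R₀ / CL = 292 / 4.080 = 71.57 mg/L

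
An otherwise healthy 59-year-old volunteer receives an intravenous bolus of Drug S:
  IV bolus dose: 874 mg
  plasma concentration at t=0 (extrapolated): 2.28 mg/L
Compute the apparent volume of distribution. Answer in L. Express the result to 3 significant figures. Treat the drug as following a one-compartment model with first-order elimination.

383 L

Vd = Dose / C₀ = 874.0 / 2.28 = 383.3 L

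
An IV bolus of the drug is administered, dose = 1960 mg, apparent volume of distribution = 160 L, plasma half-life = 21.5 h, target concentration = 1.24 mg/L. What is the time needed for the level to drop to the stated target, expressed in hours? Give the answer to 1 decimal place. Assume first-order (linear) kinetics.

C₀ = Dose / Vd = 1960 / 160 = 12.25 mg/L
k = ln2 / t½ = 0.693147 / 21.5 = 0.03224 h⁻¹
t = ln(C₀ / C) / k = ln(12.25 / 1.24) / 0.03224
  = ln(9.879) / 0.03224 = 2.290 / 0.03224 = 71.03 h

71.0 h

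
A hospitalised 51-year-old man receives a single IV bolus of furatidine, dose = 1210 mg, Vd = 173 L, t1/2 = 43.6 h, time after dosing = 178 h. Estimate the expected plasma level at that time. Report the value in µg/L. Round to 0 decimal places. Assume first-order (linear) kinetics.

C₀ = Dose / Vd = 1210 / 173 = 6.994 mg/L
k = ln2 / t½ = 0.693147 / 43.6 = 0.01590 h⁻¹
C = C₀ · e^(−k·t) = 6.994 × e^(−0.01590 × 178)
  = 6.994 × 0.05900 = 0.4126 mg/L
Convert: 0.4126 mg/L × 1000 = 412.6 µg/L

413 µg/L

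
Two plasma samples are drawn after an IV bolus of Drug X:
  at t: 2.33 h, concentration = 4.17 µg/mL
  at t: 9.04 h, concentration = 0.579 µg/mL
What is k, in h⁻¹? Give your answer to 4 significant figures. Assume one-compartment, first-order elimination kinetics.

k = ln(C₁/C₂) / (t₂ − t₁) = ln(4.17/0.579) / (9.04 − 2.33)
  = 1.974 / 6.710 = 0.2942 h⁻¹

0.2942 h⁻¹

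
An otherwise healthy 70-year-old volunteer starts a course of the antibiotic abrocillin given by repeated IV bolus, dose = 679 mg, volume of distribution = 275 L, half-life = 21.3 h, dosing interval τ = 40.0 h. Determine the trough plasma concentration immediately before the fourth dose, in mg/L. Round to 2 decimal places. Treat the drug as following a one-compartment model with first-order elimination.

0.90 mg/L

C₀ per dose = Dose / Vd = 679 / 275 = 2.469 mg/L
k = ln2 / t½ = 0.693147 / 21.3 = 0.03254 h⁻¹
Fraction remaining after one interval: r = e^(−kτ) = e^(−0.03254 × 40.0) = 0.2721
Before dose 4, 3 doses have been given (aged 1τ, 2τ, 3τ).
C_trough = C₀ × (r + r² + … + r^3) = C₀ × r(1−r^3)/(1−r)
        = 2.469 × 0.2721 × (1 − 0.02015) / (1 − 0.2721) = 0.9044 mg/L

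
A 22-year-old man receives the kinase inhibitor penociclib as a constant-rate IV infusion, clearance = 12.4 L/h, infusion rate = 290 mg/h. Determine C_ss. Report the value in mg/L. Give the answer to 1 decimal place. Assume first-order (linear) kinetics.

23.4 mg/L

At steady state Css = R₀ / CL = 290 / 12.40 = 23.39 mg/L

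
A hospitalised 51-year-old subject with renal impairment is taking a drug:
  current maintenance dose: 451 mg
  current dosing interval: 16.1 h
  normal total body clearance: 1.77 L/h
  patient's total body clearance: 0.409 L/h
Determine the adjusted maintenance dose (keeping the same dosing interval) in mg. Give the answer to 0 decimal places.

To keep the same average steady-state level, dosing rate must scale with clearance.
CL ratio = 0.409 / 1.77 = 0.2311
New dose (same interval) = 451 × 0.2311 = 104.2 mg

104 mg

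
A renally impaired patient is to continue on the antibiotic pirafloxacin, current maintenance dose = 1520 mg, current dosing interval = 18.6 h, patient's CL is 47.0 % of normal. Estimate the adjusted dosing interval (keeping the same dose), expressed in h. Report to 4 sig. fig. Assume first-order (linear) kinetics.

39.57 h

To keep the same average steady-state level, dosing rate must scale with clearance.
CL ratio = 47.0 / 100 = 0.4700
New interval (same dose) = 18.6 / 0.4700 = 39.57 h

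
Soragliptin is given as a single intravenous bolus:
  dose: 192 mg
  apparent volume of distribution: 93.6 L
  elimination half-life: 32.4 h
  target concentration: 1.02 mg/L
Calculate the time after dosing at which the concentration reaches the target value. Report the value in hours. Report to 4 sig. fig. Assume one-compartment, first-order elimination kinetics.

C₀ = Dose / Vd = 192.0 / 93.6 = 2.051 mg/L
k = ln2 / t½ = 0.693147 / 32.4 = 0.02139 h⁻¹
t = ln(C₀ / C) / k = ln(2.051 / 1.02) / 0.02139
  = ln(2.011) / 0.02139 = 0.6986 / 0.02139 = 32.66 h

32.66 h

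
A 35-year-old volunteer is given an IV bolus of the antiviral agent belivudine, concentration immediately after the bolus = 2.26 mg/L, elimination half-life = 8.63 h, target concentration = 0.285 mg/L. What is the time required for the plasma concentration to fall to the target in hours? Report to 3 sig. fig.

25.8 h

k = ln2 / t½ = 0.693147 / 8.63 = 0.08032 h⁻¹
t = ln(C₀ / C) / k = ln(2.260 / 0.285) / 0.08032
  = ln(7.930) / 0.08032 = 2.071 / 0.08032 = 25.78 h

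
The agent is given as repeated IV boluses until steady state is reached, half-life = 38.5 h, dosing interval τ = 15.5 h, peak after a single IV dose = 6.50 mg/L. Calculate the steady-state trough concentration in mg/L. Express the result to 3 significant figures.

20.2 mg/L

k = ln2 / t½ = 0.693147 / 38.5 = 0.01800 h⁻¹
e^(−kτ) = e^(−0.01800 × 15.5) = 0.7565
Accumulation ratio R = 1 / (1 − e^(−kτ)) = 1 / (1 − 0.7565) = 4.107
Steady-state trough = C₀ × R × e^(−kτ) = 6.50 × 4.107 × 0.7565 = 20.20 mg/L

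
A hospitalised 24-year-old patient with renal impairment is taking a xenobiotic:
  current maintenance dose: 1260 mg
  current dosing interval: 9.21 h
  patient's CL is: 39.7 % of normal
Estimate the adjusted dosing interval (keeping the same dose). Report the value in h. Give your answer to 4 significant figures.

To keep the same average steady-state level, dosing rate must scale with clearance.
CL ratio = 39.7 / 100 = 0.3970
New interval (same dose) = 9.21 / 0.3970 = 23.20 h

23.20 h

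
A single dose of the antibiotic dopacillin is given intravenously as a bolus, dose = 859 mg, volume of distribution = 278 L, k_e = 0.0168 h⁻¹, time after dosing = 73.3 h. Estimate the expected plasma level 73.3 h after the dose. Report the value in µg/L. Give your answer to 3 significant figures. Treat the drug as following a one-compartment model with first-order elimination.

C₀ = Dose / Vd = 859.0 / 278 = 3.090 mg/L
C = C₀ · e^(−k·t) = 3.090 × e^(−0.01680 × 73.3)
  = 3.090 × 0.2919 = 0.9020 mg/L
Convert: 0.9020 mg/L × 1000 = 902.0 µg/L

902 µg/L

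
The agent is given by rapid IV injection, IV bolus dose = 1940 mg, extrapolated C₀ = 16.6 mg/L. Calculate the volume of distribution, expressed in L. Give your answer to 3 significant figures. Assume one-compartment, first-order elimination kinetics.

Vd = Dose / C₀ = 1940 / 16.6 = 116.9 L

117 L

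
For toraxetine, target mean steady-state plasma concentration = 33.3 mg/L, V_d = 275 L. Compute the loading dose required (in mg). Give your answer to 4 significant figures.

9158 mg

LD = Css × Vd = 33.3 × 275 = 9158 mg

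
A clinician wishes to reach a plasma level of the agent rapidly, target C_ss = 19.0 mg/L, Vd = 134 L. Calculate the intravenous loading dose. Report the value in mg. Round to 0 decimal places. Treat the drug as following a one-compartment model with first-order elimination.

2546 mg

LD = Css × Vd = 19.0 × 134 = 2546 mg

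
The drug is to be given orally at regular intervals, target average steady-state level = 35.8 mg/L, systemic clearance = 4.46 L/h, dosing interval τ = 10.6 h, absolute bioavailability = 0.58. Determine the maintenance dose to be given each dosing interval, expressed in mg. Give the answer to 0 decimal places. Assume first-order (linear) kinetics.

At steady state, F × (Dose/τ) = Css × CL.
Dose = Css × CL × τ / F = 35.8 × 4.460 × 10.6 / 0.58 = 2918 mg

2918 mg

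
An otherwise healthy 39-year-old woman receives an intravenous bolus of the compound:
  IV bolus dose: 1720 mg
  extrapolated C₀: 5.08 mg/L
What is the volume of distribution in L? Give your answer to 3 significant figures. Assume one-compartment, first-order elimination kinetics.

339 L

Vd = Dose / C₀ = 1720 / 5.08 = 338.6 L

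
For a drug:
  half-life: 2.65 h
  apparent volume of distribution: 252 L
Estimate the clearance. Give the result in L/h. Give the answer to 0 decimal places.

k = ln2 / t½ = 0.693147 / 2.65 = 0.2616 h⁻¹
CL = k × Vd = 0.2616 × 252 = 65.92 L/h

66 L/h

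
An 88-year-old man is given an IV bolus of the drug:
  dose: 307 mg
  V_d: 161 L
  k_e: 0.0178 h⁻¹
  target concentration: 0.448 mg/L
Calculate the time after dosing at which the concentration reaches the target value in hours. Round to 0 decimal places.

81 h

C₀ = Dose / Vd = 307.0 / 161 = 1.907 mg/L
t = ln(C₀ / C) / k = ln(1.907 / 0.448) / 0.01780
  = ln(4.257) / 0.01780 = 1.449 / 0.01780 = 81.40 h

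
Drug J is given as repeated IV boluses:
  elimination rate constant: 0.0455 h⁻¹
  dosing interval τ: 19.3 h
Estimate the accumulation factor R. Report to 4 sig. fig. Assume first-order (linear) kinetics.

1.711

e^(−kτ) = e^(−0.04550 × 19.3) = 0.4156
Accumulation ratio R = 1 / (1 − e^(−kτ)) = 1 / (1 − 0.4156) = 1.711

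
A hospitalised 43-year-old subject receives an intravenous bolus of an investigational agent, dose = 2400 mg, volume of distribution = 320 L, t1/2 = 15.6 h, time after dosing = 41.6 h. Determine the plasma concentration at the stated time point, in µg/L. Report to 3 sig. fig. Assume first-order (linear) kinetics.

1180 µg/L

C₀ = Dose / Vd = 2400 / 320 = 7.500 mg/L
k = ln2 / t½ = 0.693147 / 15.6 = 0.04443 h⁻¹
C = C₀ · e^(−k·t) = 7.500 × e^(−0.04443 × 41.6)
  = 7.500 × 0.1575 = 1.181 mg/L
Convert: 1.181 mg/L × 1000 = 1181 µg/L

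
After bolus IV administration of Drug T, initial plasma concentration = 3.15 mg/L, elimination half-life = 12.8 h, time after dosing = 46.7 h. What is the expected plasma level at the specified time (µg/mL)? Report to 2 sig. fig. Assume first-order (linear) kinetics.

0.25 µg/mL

k = ln2 / t½ = 0.693147 / 12.8 = 0.05415 h⁻¹
C = C₀ · e^(−k·t) = 3.150 × e^(−0.05415 × 46.7)
  = 3.150 × 0.07975 = 0.2512 mg/L
(0.2512 mg/L = 0.2512 µg/mL)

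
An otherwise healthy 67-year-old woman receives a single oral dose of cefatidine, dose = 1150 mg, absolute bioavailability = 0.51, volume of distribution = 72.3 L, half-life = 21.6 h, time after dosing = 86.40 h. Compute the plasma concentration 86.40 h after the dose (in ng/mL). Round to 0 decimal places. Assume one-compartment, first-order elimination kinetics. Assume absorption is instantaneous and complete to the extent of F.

Amount reaching circulation = F × Dose = 0.51 × 1150 = 586.5 mg
C₀ = F·Dose / Vd = 586.5 / 72.3 = 8.112 mg/L
k = ln2 / t½ = 0.693147 / 21.6 = 0.03209 h⁻¹
t / t½ = 86.40 / 21.6 = 4 half-lives
C = C₀ × (1/2)^4 = 8.112 × 0.06250 = 0.5070 mg/L
Convert: 0.5070 mg/L × 1000 = 507.0 ng/mL

507 ng/mL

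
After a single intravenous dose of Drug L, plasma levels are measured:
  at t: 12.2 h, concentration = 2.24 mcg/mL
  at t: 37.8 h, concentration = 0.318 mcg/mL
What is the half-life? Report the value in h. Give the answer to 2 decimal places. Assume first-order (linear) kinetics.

9.09 h

k = ln(C₁/C₂) / (t₂ − t₁) = ln(2.24/0.318) / (37.8 − 12.2)
  = 1.952 / 25.60 = 0.07625 h⁻¹
t½ = ln2 / k = 0.693147 / 0.07625 = 9.090 h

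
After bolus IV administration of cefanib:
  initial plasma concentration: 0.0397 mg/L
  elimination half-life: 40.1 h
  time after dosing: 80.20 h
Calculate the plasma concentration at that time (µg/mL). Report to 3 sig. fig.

0.00993 µg/mL

k = ln2 / t½ = 0.693147 / 40.1 = 0.01729 h⁻¹
t / t½ = 80.20 / 40.1 = 2 half-lives
C = C₀ × (1/2)^2 = 0.03970 × 0.2500 = 0.009925 mg/L
(0.009925 mg/L = 0.009925 µg/mL)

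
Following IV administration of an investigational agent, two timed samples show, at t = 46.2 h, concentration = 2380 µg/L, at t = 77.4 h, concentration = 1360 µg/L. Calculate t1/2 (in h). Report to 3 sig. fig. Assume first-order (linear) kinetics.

k = ln(C₁/C₂) / (t₂ − t₁) = ln(2380/1360) / (77.4 − 46.2)
  = 0.5596 / 31.20 = 0.01794 h⁻¹
t½ = ln2 / k = 0.693147 / 0.01794 = 38.64 h

38.6 h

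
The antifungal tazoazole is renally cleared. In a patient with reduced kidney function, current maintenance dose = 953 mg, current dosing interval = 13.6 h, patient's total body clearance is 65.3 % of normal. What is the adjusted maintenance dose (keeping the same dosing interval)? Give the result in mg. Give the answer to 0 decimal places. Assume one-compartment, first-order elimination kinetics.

To keep the same average steady-state level, dosing rate must scale with clearance.
CL ratio = 65.3 / 100 = 0.6530
New dose (same interval) = 953 × 0.6530 = 622.3 mg

622 mg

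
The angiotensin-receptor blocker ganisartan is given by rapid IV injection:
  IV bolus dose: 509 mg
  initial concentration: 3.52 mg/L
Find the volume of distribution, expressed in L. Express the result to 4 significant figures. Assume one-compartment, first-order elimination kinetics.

144.6 L

Vd = Dose / C₀ = 509.0 / 3.52 = 144.6 L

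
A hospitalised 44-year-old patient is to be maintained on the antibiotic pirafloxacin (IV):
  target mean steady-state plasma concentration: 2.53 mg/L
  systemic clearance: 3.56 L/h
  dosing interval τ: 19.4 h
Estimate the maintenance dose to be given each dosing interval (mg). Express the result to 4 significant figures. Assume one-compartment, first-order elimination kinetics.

At steady state, Dose/τ = Css × CL.
Dose = Css × CL × τ = 2.53 × 3.560 × 19.4 = 174.7 mg

174.7 mg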